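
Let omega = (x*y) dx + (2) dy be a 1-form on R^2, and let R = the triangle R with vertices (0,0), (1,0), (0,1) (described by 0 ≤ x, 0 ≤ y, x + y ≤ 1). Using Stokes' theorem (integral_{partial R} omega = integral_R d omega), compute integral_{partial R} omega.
integral_(partial R) omega = -1/6

Stokes: integral_partial_R omega = integral_R d omega with d omega = (∂Q/∂x - ∂P/∂y) dx ∧ dy.
  ∂Q/∂x = 0
  ∂P/∂y = x
  integrand = ∂Q/∂x - ∂P/∂y = -x.
Integrating over R: integral_0^1 integral_0^{1-x} (-x) dy dx = -1/6.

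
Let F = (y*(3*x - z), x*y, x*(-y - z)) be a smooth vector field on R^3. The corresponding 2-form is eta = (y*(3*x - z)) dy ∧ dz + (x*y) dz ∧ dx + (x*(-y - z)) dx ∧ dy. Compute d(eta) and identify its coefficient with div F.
d(eta) = (3*y) dx ∧ dy ∧ dz; div F = 3*y

For a 2-form in R^3 of the form above, applying d gives a 3-form with coefficient ∂P/∂x + ∂Q/∂y + ∂R/∂z:
  ∂P/∂x = 3*y
  ∂Q/∂y = x
  ∂R/∂z = -x
Sum = 3*y, which is exactly div F.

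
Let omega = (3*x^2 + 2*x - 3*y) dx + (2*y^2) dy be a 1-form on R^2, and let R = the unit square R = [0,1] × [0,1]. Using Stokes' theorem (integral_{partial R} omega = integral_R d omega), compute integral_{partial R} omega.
integral_(partial R) omega = 3

Stokes: integral_partial_R omega = integral_R d omega with d omega = (∂Q/∂x - ∂P/∂y) dx ∧ dy.
  ∂Q/∂x = 0
  ∂P/∂y = -3
  integrand = ∂Q/∂x - ∂P/∂y = 3.
Integrating over R: integral_0^1 integral_0^1 (3) dx dy = 3.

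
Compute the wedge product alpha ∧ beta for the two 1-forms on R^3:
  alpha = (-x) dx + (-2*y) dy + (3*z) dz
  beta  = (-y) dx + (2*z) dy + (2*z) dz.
alpha ∧ beta = (-2*x*z - 2*y^2) dx ∧ dy + (z*(-2*x + 3*y)) dx ∧ dz + (-2*z*(2*y + 3*z)) dy ∧ dz

Distribute the wedge, using dx_i ∧ dx_j = -dx_j ∧ dx_i and dx_i ∧ dx_i = 0. For each pair (i, j) with i < j, the coefficient of dx_i ∧ dx_j in alpha ∧ beta is (alpha_i * beta_j - alpha_j * beta_i). Collecting: alpha ∧ beta = (-2*x*z - 2*y^2) dx ∧ dy + (z*(-2*x + 3*y)) dx ∧ dz + (-2*z*(2*y + 3*z)) dy ∧ dz.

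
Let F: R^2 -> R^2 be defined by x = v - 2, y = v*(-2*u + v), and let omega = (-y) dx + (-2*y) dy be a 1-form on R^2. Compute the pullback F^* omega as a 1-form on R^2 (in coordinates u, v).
F^* omega = (4*v^2*(-2*u + v)) du + (v*(-8*u^2 + 12*u*v + 2*u - 4*v^2 - v)) dv

Using F^*(f dg) = (f ∘ F) d(g ∘ F), substitute each coordinate x_i by F_i(u, v) in f_i, and replace dx_i by d F_i = (∂F_i/∂u) du + (∂F_i/∂v) dv.
  For the x component: f_1(F) = v*(2*u - v); d F_1 = (0) du + (1) dv
  For the y component: f_2(F) = 2*v*(2*u - v); d F_2 = (-2*v) du + (-2*u + 2*v) dv
Combining and collecting du, dv coefficients:
  coeff of du: 4*v^2*(-2*u + v)
  coeff of dv: v*(-8*u^2 + 12*u*v + 2*u - 4*v^2 - v)
F^* omega = (4*v^2*(-2*u + v)) du + (v*(-8*u^2 + 12*u*v + 2*u - 4*v^2 - v)) dv.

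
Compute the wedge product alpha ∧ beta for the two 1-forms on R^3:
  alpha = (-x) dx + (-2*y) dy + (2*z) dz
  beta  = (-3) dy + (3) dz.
alpha ∧ beta = (3*x) dx ∧ dy + (-3*x) dx ∧ dz + (-6*y + 6*z) dy ∧ dz

Distribute the wedge, using dx_i ∧ dx_j = -dx_j ∧ dx_i and dx_i ∧ dx_i = 0. For each pair (i, j) with i < j, the coefficient of dx_i ∧ dx_j in alpha ∧ beta is (alpha_i * beta_j - alpha_j * beta_i). Collecting: alpha ∧ beta = (3*x) dx ∧ dy + (-3*x) dx ∧ dz + (-6*y + 6*z) dy ∧ dz.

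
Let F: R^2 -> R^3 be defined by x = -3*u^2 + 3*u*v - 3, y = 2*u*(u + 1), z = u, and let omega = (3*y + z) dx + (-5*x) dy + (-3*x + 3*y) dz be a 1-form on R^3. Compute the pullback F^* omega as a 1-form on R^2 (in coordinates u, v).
F^* omega = (24*u^3 - 42*u^2*v + 3*u^2 - 18*u*v + 66*u + 39) du + (u^2*(18*u + 21)) dv

Using F^*(f dg) = (f ∘ F) d(g ∘ F), substitute each coordinate x_i by F_i(u, v) in f_i, and replace dx_i by d F_i = (∂F_i/∂u) du + (∂F_i/∂v) dv.
  For the x component: f_1(F) = u*(6*u + 7); d F_1 = (-6*u + 3*v) du + (3*u) dv
  For the y component: f_2(F) = 15*u^2 - 15*u*v + 15; d F_2 = (4*u + 2) du + (0) dv
  For the z component: f_3(F) = 15*u^2 - 9*u*v + 6*u + 9; d F_3 = (1) du + (0) dv
Combining and collecting du, dv coefficients:
  coeff of du: 24*u^3 - 42*u^2*v + 3*u^2 - 18*u*v + 66*u + 39
  coeff of dv: u^2*(18*u + 21)
F^* omega = (24*u^3 - 42*u^2*v + 3*u^2 - 18*u*v + 66*u + 39) du + (u^2*(18*u + 21)) dv.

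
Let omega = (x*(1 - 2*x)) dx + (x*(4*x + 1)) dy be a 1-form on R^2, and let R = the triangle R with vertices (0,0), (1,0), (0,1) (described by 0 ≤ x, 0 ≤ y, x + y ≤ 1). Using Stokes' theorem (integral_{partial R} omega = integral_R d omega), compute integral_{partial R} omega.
integral_(partial R) omega = 11/6

Stokes: integral_partial_R omega = integral_R d omega with d omega = (∂Q/∂x - ∂P/∂y) dx ∧ dy.
  ∂Q/∂x = 8*x + 1
  ∂P/∂y = 0
  integrand = ∂Q/∂x - ∂P/∂y = 8*x + 1.
Integrating over R: integral_0^1 integral_0^{1-x} (8*x + 1) dy dx = 11/6.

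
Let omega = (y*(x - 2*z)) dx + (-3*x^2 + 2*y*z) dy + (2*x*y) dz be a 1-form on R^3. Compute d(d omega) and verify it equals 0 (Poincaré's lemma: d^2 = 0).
d(d omega) = 0

Step 1: d omega = sum_{i<j} (∂f_j/∂x_i - ∂f_i/∂x_j) dx_i ∧ dx_j:
  coeff of dx ∧ dy: -7*x + 2*z
  coeff of dx ∧ dz: 4*y
  coeff of dy ∧ dz: 2*x - 2*y
Step 2: Apply d again to each 2-form coefficient. The only possible 3-form in R^3 is dx ∧ dy ∧ dz, with coefficient
  ∂(coeff of dy∧dz)/∂x - ∂(coeff of dx∧dz)/∂y + ∂(coeff of dx∧dy)/∂z
  = ∂/∂x (2*x - 2*y) - ∂/∂y (4*y) + ∂/∂z (-7*x + 2*z).
Each of these terms simplifies to sums of mixed partials that cancel in pairs. The result is 0 (by equality of mixed partials for smooth functions — Schwarz / Clairaut).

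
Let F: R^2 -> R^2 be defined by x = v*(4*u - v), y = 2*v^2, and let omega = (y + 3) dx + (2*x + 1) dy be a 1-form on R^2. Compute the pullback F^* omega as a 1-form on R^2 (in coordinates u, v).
F^* omega = (8*v^3 + 12*v) du + (40*u*v^2 + 12*u - 12*v^3 - 2*v) dv

Using F^*(f dg) = (f ∘ F) d(g ∘ F), substitute each coordinate x_i by F_i(u, v) in f_i, and replace dx_i by d F_i = (∂F_i/∂u) du + (∂F_i/∂v) dv.
  For the x component: f_1(F) = 2*v^2 + 3; d F_1 = (4*v) du + (4*u - 2*v) dv
  For the y component: f_2(F) = 8*u*v - 2*v^2 + 1; d F_2 = (0) du + (4*v) dv
Combining and collecting du, dv coefficients:
  coeff of du: 8*v^3 + 12*v
  coeff of dv: 40*u*v^2 + 12*u - 12*v^3 - 2*v
F^* omega = (8*v^3 + 12*v) du + (40*u*v^2 + 12*u - 12*v^3 - 2*v) dv.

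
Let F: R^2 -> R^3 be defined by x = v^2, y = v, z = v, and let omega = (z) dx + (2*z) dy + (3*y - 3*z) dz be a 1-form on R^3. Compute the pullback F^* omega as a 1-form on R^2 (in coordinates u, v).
F^* omega = (2*v*(v + 1)) dv

Using F^*(f dg) = (f ∘ F) d(g ∘ F), substitute each coordinate x_i by F_i(u, v) in f_i, and replace dx_i by d F_i = (∂F_i/∂u) du + (∂F_i/∂v) dv.
  For the x component: f_1(F) = v; d F_1 = (0) du + (2*v) dv
  For the y component: f_2(F) = 2*v; d F_2 = (0) du + (1) dv
  For the z component: f_3(F) = 0; d F_3 = (0) du + (1) dv
Combining and collecting du, dv coefficients:
  coeff of du: 0
  coeff of dv: 2*v*(v + 1)
F^* omega = (2*v*(v + 1)) dv.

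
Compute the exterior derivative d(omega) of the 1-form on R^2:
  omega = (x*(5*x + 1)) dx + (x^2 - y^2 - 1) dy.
d(omega) = (2*x) dx ∧ dy

For a 1-form omega = sum_i f_i dx_i, the exterior derivative is
  d(omega) = sum_{i < j} (∂f_j/∂x_i - ∂f_i/∂x_j) dx_i ∧ dx_j.
  coefficient of dx ∧ dy: ∂f_2/∂x - ∂f_1/∂y = ∂(x^2 - y^2 - 1)/∂x - ∂(x*(5*x + 1))/∂y = 2*x
Assembling: d(omega) = (2*x) dx ∧ dy.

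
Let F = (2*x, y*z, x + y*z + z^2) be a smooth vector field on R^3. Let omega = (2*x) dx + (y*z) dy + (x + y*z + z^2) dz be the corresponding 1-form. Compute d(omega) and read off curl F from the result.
d(omega) = (-y + z) dy ∧ dz + (-1) dz ∧ dx + (0) dx ∧ dy; curl F = (-y + z, -1, 0)

d omega = sum_{i<j} (∂f_j/∂x_i - ∂f_i/∂x_j) dx_i ∧ dx_j. Under the identification (dy ∧ dz, dz ∧ dx, dx ∧ dy) ↔ (e_x, e_y, e_z), the coefficients are exactly the components of curl F. Compute:
  ∂R/∂y - ∂Q/∂z = (z) - (y) = -y + z
  ∂P/∂z - ∂R/∂x = (0) - (1) = -1
  ∂Q/∂x - ∂P/∂y = (0) - (0) = 0.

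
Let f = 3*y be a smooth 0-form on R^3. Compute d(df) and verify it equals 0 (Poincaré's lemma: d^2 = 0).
d(df) = 0

Step 1: df = sum_i (∂f/∂x_i) dx_i = (0) dx + (3) dy + (0) dz.
Step 2: Apply d again. Using the 1-form formula, the coefficient of dx ∧ dy in d(df) is ∂^2 f/∂x ∂y - ∂^2 f/∂y ∂x = (0) - (0) = 0 (equality of mixed partials for smooth f).
Similarly for dx ∧ dz and dy ∧ dz — all coefficients vanish. So d(df) = 0.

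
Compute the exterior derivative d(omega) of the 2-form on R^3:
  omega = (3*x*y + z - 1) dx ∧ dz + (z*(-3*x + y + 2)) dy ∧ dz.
d(omega) = (-3*x - 3*z) dx ∧ dy ∧ dz

For a 2-form omega = sum_{i<j} g_{ij} dx_i ∧ dx_j, the exterior derivative is
  d(omega) = sum_{i<j} d(g_{ij}) ∧ dx_i ∧ dx_j = sum_{i<j, k} (∂g_{ij}/∂x_k) dx_k ∧ dx_i ∧ dx_j.
Expand each term, using dx_k ∧ dx_i ∧ dx_j = sgn(permutation) dx_{(a)} ∧ dx_{(b)} ∧ dx_{(c)} with (a < b < c) sorted:
  d(3*x*y + z - 1) includes (∂/∂y)(3*x*y + z - 1) dy = (3*x) dy, which multiplied by dx ∧ dz gives (-3*x) dx ∧ dy ∧ dz
  d(z*(-3*x + y + 2)) includes (∂/∂x)(z*(-3*x + y + 2)) dx = (-3*z) dx, which multiplied by dy ∧ dz gives (-3*z) dx ∧ dy ∧ dz
Collecting like 3-forms: d(omega) = (-3*x - 3*z) dx ∧ dy ∧ dz.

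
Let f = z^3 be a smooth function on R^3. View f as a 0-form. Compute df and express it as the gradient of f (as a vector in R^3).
df = (0) dx + (0) dy + (3*z^2) dz; grad f = (0, 0, 3*z^2)

For a 0-form f, d f = (∂f/∂x) dx + (∂f/∂y) dy + (∂f/∂z) dz. The components of the vector representation are exactly the entries of grad f in Cartesian coordinates:
  ∂f/∂x = 0
  ∂f/∂y = 0
  ∂f/∂z = 3*z^2.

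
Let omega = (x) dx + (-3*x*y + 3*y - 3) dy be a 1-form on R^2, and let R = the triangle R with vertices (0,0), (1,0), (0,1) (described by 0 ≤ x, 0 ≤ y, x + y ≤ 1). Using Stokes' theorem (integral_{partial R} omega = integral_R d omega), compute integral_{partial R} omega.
integral_(partial R) omega = -1/2

Stokes: integral_partial_R omega = integral_R d omega with d omega = (∂Q/∂x - ∂P/∂y) dx ∧ dy.
  ∂Q/∂x = -3*y
  ∂P/∂y = 0
  integrand = ∂Q/∂x - ∂P/∂y = -3*y.
Integrating over R: integral_0^1 integral_0^{1-x} (-3*y) dy dx = -1/2.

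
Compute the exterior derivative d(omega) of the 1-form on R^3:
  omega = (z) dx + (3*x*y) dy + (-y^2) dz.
d(omega) = (3*y) dx ∧ dy + (-1) dx ∧ dz + (-2*y) dy ∧ dz

For a 1-form omega = sum_i f_i dx_i, the exterior derivative is
  d(omega) = sum_{i < j} (∂f_j/∂x_i - ∂f_i/∂x_j) dx_i ∧ dx_j.
  coefficient of dx ∧ dy: ∂f_2/∂x - ∂f_1/∂y = ∂(3*x*y)/∂x - ∂(z)/∂y = 3*y
  coefficient of dx ∧ dz: ∂f_3/∂x - ∂f_1/∂z = ∂(-y^2)/∂x - ∂(z)/∂z = -1
  coefficient of dy ∧ dz: ∂f_3/∂y - ∂f_2/∂z = ∂(-y^2)/∂y - ∂(3*x*y)/∂z = -2*y
Assembling: d(omega) = (3*y) dx ∧ dy + (-1) dx ∧ dz + (-2*y) dy ∧ dz.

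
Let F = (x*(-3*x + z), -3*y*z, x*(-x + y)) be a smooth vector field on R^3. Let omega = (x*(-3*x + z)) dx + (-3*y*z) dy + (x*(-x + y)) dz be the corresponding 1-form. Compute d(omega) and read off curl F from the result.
d(omega) = (x + 3*y) dy ∧ dz + (3*x - y) dz ∧ dx + (0) dx ∧ dy; curl F = (x + 3*y, 3*x - y, 0)

d omega = sum_{i<j} (∂f_j/∂x_i - ∂f_i/∂x_j) dx_i ∧ dx_j. Under the identification (dy ∧ dz, dz ∧ dx, dx ∧ dy) ↔ (e_x, e_y, e_z), the coefficients are exactly the components of curl F. Compute:
  ∂R/∂y - ∂Q/∂z = (x) - (-3*y) = x + 3*y
  ∂P/∂z - ∂R/∂x = (x) - (-2*x + y) = 3*x - y
  ∂Q/∂x - ∂P/∂y = (0) - (0) = 0.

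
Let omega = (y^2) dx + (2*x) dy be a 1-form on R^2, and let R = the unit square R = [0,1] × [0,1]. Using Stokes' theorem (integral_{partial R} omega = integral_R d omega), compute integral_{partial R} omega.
integral_(partial R) omega = 1

Stokes: integral_partial_R omega = integral_R d omega with d omega = (∂Q/∂x - ∂P/∂y) dx ∧ dy.
  ∂Q/∂x = 2
  ∂P/∂y = 2*y
  integrand = ∂Q/∂x - ∂P/∂y = 2 - 2*y.
Integrating over R: integral_0^1 integral_0^1 (2 - 2*y) dx dy = 1.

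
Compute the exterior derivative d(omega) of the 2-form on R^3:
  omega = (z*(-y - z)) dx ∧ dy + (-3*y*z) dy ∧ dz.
d(omega) = (-y - 2*z) dx ∧ dy ∧ dz

For a 2-form omega = sum_{i<j} g_{ij} dx_i ∧ dx_j, the exterior derivative is
  d(omega) = sum_{i<j} d(g_{ij}) ∧ dx_i ∧ dx_j = sum_{i<j, k} (∂g_{ij}/∂x_k) dx_k ∧ dx_i ∧ dx_j.
Expand each term, using dx_k ∧ dx_i ∧ dx_j = sgn(permutation) dx_{(a)} ∧ dx_{(b)} ∧ dx_{(c)} with (a < b < c) sorted:
  d(z*(-y - z)) includes (∂/∂z)(z*(-y - z)) dz = (-y - 2*z) dz, which multiplied by dx ∧ dy gives (-y - 2*z) dx ∧ dy ∧ dz
Collecting like 3-forms: d(omega) = (-y - 2*z) dx ∧ dy ∧ dz.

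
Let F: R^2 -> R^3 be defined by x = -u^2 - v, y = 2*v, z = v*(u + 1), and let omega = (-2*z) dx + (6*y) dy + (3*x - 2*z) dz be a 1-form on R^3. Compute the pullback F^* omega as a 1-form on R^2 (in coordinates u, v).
F^* omega = (v*(u^2 - 2*u*v + 4*u - 5*v)) du + (-3*u^3 - 2*u^2*v - 3*u^2 - 5*u*v + 21*v) dv

Using F^*(f dg) = (f ∘ F) d(g ∘ F), substitute each coordinate x_i by F_i(u, v) in f_i, and replace dx_i by d F_i = (∂F_i/∂u) du + (∂F_i/∂v) dv.
  For the x component: f_1(F) = 2*v*(-u - 1); d F_1 = (-2*u) du + (-1) dv
  For the y component: f_2(F) = 12*v; d F_2 = (0) du + (2) dv
  For the z component: f_3(F) = -3*u^2 - 2*u*v - 5*v; d F_3 = (v) du + (u + 1) dv
Combining and collecting du, dv coefficients:
  coeff of du: v*(u^2 - 2*u*v + 4*u - 5*v)
  coeff of dv: -3*u^3 - 2*u^2*v - 3*u^2 - 5*u*v + 21*v
F^* omega = (v*(u^2 - 2*u*v + 4*u - 5*v)) du + (-3*u^3 - 2*u^2*v - 3*u^2 - 5*u*v + 21*v) dv.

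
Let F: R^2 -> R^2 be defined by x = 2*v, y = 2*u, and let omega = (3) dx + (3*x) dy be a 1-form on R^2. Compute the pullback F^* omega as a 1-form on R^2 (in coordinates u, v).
F^* omega = (12*v) du + (6) dv

Using F^*(f dg) = (f ∘ F) d(g ∘ F), substitute each coordinate x_i by F_i(u, v) in f_i, and replace dx_i by d F_i = (∂F_i/∂u) du + (∂F_i/∂v) dv.
  For the x component: f_1(F) = 3; d F_1 = (0) du + (2) dv
  For the y component: f_2(F) = 6*v; d F_2 = (2) du + (0) dv
Combining and collecting du, dv coefficients:
  coeff of du: 12*v
  coeff of dv: 6
F^* omega = (12*v) du + (6) dv.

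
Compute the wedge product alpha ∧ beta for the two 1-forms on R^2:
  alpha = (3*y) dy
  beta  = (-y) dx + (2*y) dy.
alpha ∧ beta = (3*y^2) dx ∧ dy

Distribute the wedge, using dx_i ∧ dx_j = -dx_j ∧ dx_i and dx_i ∧ dx_i = 0. For each pair (i, j) with i < j, the coefficient of dx_i ∧ dx_j in alpha ∧ beta is (alpha_i * beta_j - alpha_j * beta_i). Collecting: alpha ∧ beta = (3*y^2) dx ∧ dy.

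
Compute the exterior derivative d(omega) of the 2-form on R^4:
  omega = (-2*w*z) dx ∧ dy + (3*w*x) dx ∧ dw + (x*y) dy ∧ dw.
d(omega) = (-2*w) dx ∧ dy ∧ dz + (y - 2*z) dx ∧ dy ∧ dw

For a 2-form omega = sum_{i<j} g_{ij} dx_i ∧ dx_j, the exterior derivative is
  d(omega) = sum_{i<j} d(g_{ij}) ∧ dx_i ∧ dx_j = sum_{i<j, k} (∂g_{ij}/∂x_k) dx_k ∧ dx_i ∧ dx_j.
Expand each term, using dx_k ∧ dx_i ∧ dx_j = sgn(permutation) dx_{(a)} ∧ dx_{(b)} ∧ dx_{(c)} with (a < b < c) sorted:
  d(-2*w*z) includes (∂/∂z)(-2*w*z) dz = (-2*w) dz, which multiplied by dx ∧ dy gives (-2*w) dx ∧ dy ∧ dz
  d(-2*w*z) includes (∂/∂w)(-2*w*z) dw = (-2*z) dw, which multiplied by dx ∧ dy gives (-2*z) dx ∧ dy ∧ dw
  d(x*y) includes (∂/∂x)(x*y) dx = (y) dx, which multiplied by dy ∧ dw gives (y) dx ∧ dy ∧ dw
Collecting like 3-forms: d(omega) = (-2*w) dx ∧ dy ∧ dz + (y - 2*z) dx ∧ dy ∧ dw.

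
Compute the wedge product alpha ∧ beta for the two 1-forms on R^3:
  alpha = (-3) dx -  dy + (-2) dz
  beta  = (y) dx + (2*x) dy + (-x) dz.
alpha ∧ beta = (-6*x + y) dx ∧ dy + (3*x + 2*y) dx ∧ dz + (5*x) dy ∧ dz

Distribute the wedge, using dx_i ∧ dx_j = -dx_j ∧ dx_i and dx_i ∧ dx_i = 0. For each pair (i, j) with i < j, the coefficient of dx_i ∧ dx_j in alpha ∧ beta is (alpha_i * beta_j - alpha_j * beta_i). Collecting: alpha ∧ beta = (-6*x + y) dx ∧ dy + (3*x + 2*y) dx ∧ dz + (5*x) dy ∧ dz.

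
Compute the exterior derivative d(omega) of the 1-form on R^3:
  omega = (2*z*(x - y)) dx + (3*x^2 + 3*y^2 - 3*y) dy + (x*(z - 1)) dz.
d(omega) = (6*x + 2*z) dx ∧ dy + (-2*x + 2*y + z - 1) dx ∧ dz

For a 1-form omega = sum_i f_i dx_i, the exterior derivative is
  d(omega) = sum_{i < j} (∂f_j/∂x_i - ∂f_i/∂x_j) dx_i ∧ dx_j.
  coefficient of dx ∧ dy: ∂f_2/∂x - ∂f_1/∂y = ∂(3*x^2 + 3*y^2 - 3*y)/∂x - ∂(2*z*(x - y))/∂y = 6*x + 2*z
  coefficient of dx ∧ dz: ∂f_3/∂x - ∂f_1/∂z = ∂(x*(z - 1))/∂x - ∂(2*z*(x - y))/∂z = -2*x + 2*y + z - 1
Assembling: d(omega) = (6*x + 2*z) dx ∧ dy + (-2*x + 2*y + z - 1) dx ∧ dz.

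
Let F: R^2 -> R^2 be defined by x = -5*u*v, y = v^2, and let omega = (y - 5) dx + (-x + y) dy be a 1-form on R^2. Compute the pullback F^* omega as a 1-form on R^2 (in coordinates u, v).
F^* omega = (5*v*(5 - v^2)) du + (5*u*v^2 + 25*u + 2*v^3) dv

Using F^*(f dg) = (f ∘ F) d(g ∘ F), substitute each coordinate x_i by F_i(u, v) in f_i, and replace dx_i by d F_i = (∂F_i/∂u) du + (∂F_i/∂v) dv.
  For the x component: f_1(F) = v^2 - 5; d F_1 = (-5*v) du + (-5*u) dv
  For the y component: f_2(F) = v*(5*u + v); d F_2 = (0) du + (2*v) dv
Combining and collecting du, dv coefficients:
  coeff of du: 5*v*(5 - v^2)
  coeff of dv: 5*u*v^2 + 25*u + 2*v^3
F^* omega = (5*v*(5 - v^2)) du + (5*u*v^2 + 25*u + 2*v^3) dv.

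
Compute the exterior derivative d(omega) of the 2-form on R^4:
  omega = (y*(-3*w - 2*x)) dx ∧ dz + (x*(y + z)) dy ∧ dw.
d(omega) = (3*w + 2*x) dx ∧ dy ∧ dz + (-3*y) dx ∧ dz ∧ dw + (y + z) dx ∧ dy ∧ dw + (-x) dy ∧ dz ∧ dw

For a 2-form omega = sum_{i<j} g_{ij} dx_i ∧ dx_j, the exterior derivative is
  d(omega) = sum_{i<j} d(g_{ij}) ∧ dx_i ∧ dx_j = sum_{i<j, k} (∂g_{ij}/∂x_k) dx_k ∧ dx_i ∧ dx_j.
Expand each term, using dx_k ∧ dx_i ∧ dx_j = sgn(permutation) dx_{(a)} ∧ dx_{(b)} ∧ dx_{(c)} with (a < b < c) sorted:
  d(y*(-3*w - 2*x)) includes (∂/∂y)(y*(-3*w - 2*x)) dy = (-3*w - 2*x) dy, which multiplied by dx ∧ dz gives (3*w + 2*x) dx ∧ dy ∧ dz
  d(y*(-3*w - 2*x)) includes (∂/∂w)(y*(-3*w - 2*x)) dw = (-3*y) dw, which multiplied by dx ∧ dz gives (-3*y) dx ∧ dz ∧ dw
  d(x*(y + z)) includes (∂/∂x)(x*(y + z)) dx = (y + z) dx, which multiplied by dy ∧ dw gives (y + z) dx ∧ dy ∧ dw
  d(x*(y + z)) includes (∂/∂z)(x*(y + z)) dz = (x) dz, which multiplied by dy ∧ dw gives (-x) dy ∧ dz ∧ dw
Collecting like 3-forms: d(omega) = (3*w + 2*x) dx ∧ dy ∧ dz + (-3*y) dx ∧ dz ∧ dw + (y + z) dx ∧ dy ∧ dw + (-x) dy ∧ dz ∧ dw.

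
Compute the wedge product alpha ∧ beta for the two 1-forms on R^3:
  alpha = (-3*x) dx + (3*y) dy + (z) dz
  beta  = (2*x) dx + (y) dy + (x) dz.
alpha ∧ beta = (-9*x*y) dx ∧ dy + (-x*(3*x + 2*z)) dx ∧ dz + (y*(3*x - z)) dy ∧ dz

Distribute the wedge, using dx_i ∧ dx_j = -dx_j ∧ dx_i and dx_i ∧ dx_i = 0. For each pair (i, j) with i < j, the coefficient of dx_i ∧ dx_j in alpha ∧ beta is (alpha_i * beta_j - alpha_j * beta_i). Collecting: alpha ∧ beta = (-9*x*y) dx ∧ dy + (-x*(3*x + 2*z)) dx ∧ dz + (y*(3*x - z)) dy ∧ dz.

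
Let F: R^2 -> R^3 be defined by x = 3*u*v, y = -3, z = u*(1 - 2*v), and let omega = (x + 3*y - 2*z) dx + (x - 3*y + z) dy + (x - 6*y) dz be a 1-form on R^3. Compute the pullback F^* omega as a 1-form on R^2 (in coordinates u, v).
F^* omega = (15*u*v^2 - 3*u*v - 63*v + 18) du + (3*u*(5*u*v - 2*u - 21)) dv

Using F^*(f dg) = (f ∘ F) d(g ∘ F), substitute each coordinate x_i by F_i(u, v) in f_i, and replace dx_i by d F_i = (∂F_i/∂u) du + (∂F_i/∂v) dv.
  For the x component: f_1(F) = 7*u*v - 2*u - 9; d F_1 = (3*v) du + (3*u) dv
  For the y component: f_2(F) = u*v + u + 9; d F_2 = (0) du + (0) dv
  For the z component: f_3(F) = 3*u*v + 18; d F_3 = (1 - 2*v) du + (-2*u) dv
Combining and collecting du, dv coefficients:
  coeff of du: 15*u*v^2 - 3*u*v - 63*v + 18
  coeff of dv: 3*u*(5*u*v - 2*u - 21)
F^* omega = (15*u*v^2 - 3*u*v - 63*v + 18) du + (3*u*(5*u*v - 2*u - 21)) dv.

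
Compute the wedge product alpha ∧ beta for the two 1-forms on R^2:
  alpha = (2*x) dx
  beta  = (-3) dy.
alpha ∧ beta = (-6*x) dx ∧ dy

Distribute the wedge, using dx_i ∧ dx_j = -dx_j ∧ dx_i and dx_i ∧ dx_i = 0. For each pair (i, j) with i < j, the coefficient of dx_i ∧ dx_j in alpha ∧ beta is (alpha_i * beta_j - alpha_j * beta_i). Collecting: alpha ∧ beta = (-6*x) dx ∧ dy.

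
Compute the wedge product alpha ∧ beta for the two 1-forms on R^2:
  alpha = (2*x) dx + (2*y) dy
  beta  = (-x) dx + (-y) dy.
alpha ∧ beta = 0

Distribute the wedge, using dx_i ∧ dx_j = -dx_j ∧ dx_i and dx_i ∧ dx_i = 0. For each pair (i, j) with i < j, the coefficient of dx_i ∧ dx_j in alpha ∧ beta is (alpha_i * beta_j - alpha_j * beta_i). Collecting: alpha ∧ beta = 0.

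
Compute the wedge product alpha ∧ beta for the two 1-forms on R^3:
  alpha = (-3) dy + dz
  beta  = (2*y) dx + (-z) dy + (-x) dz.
alpha ∧ beta = (6*y) dx ∧ dy + (3*x + z) dy ∧ dz + (-2*y) dx ∧ dz

Distribute the wedge, using dx_i ∧ dx_j = -dx_j ∧ dx_i and dx_i ∧ dx_i = 0. For each pair (i, j) with i < j, the coefficient of dx_i ∧ dx_j in alpha ∧ beta is (alpha_i * beta_j - alpha_j * beta_i). Collecting: alpha ∧ beta = (6*y) dx ∧ dy + (3*x + z) dy ∧ dz + (-2*y) dx ∧ dz.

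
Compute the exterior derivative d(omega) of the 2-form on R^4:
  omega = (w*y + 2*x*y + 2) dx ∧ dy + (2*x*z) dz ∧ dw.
d(omega) = (y) dx ∧ dy ∧ dw + (2*z) dx ∧ dz ∧ dw

For a 2-form omega = sum_{i<j} g_{ij} dx_i ∧ dx_j, the exterior derivative is
  d(omega) = sum_{i<j} d(g_{ij}) ∧ dx_i ∧ dx_j = sum_{i<j, k} (∂g_{ij}/∂x_k) dx_k ∧ dx_i ∧ dx_j.
Expand each term, using dx_k ∧ dx_i ∧ dx_j = sgn(permutation) dx_{(a)} ∧ dx_{(b)} ∧ dx_{(c)} with (a < b < c) sorted:
  d(w*y + 2*x*y + 2) includes (∂/∂w)(w*y + 2*x*y + 2) dw = (y) dw, which multiplied by dx ∧ dy gives (y) dx ∧ dy ∧ dw
  d(2*x*z) includes (∂/∂x)(2*x*z) dx = (2*z) dx, which multiplied by dz ∧ dw gives (2*z) dx ∧ dz ∧ dw
Collecting like 3-forms: d(omega) = (y) dx ∧ dy ∧ dw + (2*z) dx ∧ dz ∧ dw.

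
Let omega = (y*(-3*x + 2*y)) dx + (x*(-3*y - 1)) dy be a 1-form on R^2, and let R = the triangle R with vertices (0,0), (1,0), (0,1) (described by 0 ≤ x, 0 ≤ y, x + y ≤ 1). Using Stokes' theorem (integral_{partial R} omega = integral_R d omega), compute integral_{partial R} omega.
integral_(partial R) omega = -7/6

Stokes: integral_partial_R omega = integral_R d omega with d omega = (∂Q/∂x - ∂P/∂y) dx ∧ dy.
  ∂Q/∂x = -3*y - 1
  ∂P/∂y = -3*x + 4*y
  integrand = ∂Q/∂x - ∂P/∂y = 3*x - 7*y - 1.
Integrating over R: integral_0^1 integral_0^{1-x} (3*x - 7*y - 1) dy dx = -7/6.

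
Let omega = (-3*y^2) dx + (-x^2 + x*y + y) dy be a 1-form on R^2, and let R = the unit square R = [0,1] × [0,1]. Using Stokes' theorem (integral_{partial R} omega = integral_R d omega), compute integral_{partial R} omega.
integral_(partial R) omega = 5/2

Stokes: integral_partial_R omega = integral_R d omega with d omega = (∂Q/∂x - ∂P/∂y) dx ∧ dy.
  ∂Q/∂x = -2*x + y
  ∂P/∂y = -6*y
  integrand = ∂Q/∂x - ∂P/∂y = -2*x + 7*y.
Integrating over R: integral_0^1 integral_0^1 (-2*x + 7*y) dx dy = 5/2.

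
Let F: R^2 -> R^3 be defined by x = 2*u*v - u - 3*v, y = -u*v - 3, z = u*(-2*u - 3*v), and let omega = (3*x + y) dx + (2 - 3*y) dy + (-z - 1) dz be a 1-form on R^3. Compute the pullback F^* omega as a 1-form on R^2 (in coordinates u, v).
F^* omega = (-8*u^3 - 18*u^2*v - 2*u*v^2 - 11*u*v + 7*u - 18*v^2 - 5*v + 3) du + (-6*u^3 - 2*u^2*v - 6*u^2 - 33*u*v - 5*u + 27*v + 9) dv

Using F^*(f dg) = (f ∘ F) d(g ∘ F), substitute each coordinate x_i by F_i(u, v) in f_i, and replace dx_i by d F_i = (∂F_i/∂u) du + (∂F_i/∂v) dv.
  For the x component: f_1(F) = 5*u*v - 3*u - 9*v - 3; d F_1 = (2*v - 1) du + (2*u - 3) dv
  For the y component: f_2(F) = 3*u*v + 11; d F_2 = (-v) du + (-u) dv
  For the z component: f_3(F) = 2*u^2 + 3*u*v - 1; d F_3 = (-4*u - 3*v) du + (-3*u) dv
Combining and collecting du, dv coefficients:
  coeff of du: -8*u^3 - 18*u^2*v - 2*u*v^2 - 11*u*v + 7*u - 18*v^2 - 5*v + 3
  coeff of dv: -6*u^3 - 2*u^2*v - 6*u^2 - 33*u*v - 5*u + 27*v + 9
F^* omega = (-8*u^3 - 18*u^2*v - 2*u*v^2 - 11*u*v + 7*u - 18*v^2 - 5*v + 3) du + (-6*u^3 - 2*u^2*v - 6*u^2 - 33*u*v - 5*u + 27*v + 9) dv.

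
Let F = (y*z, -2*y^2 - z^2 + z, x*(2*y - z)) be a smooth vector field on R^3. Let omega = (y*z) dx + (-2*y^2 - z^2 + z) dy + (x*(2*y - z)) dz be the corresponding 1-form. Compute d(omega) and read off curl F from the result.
d(omega) = (2*x + 2*z - 1) dy ∧ dz + (-y + z) dz ∧ dx + (-z) dx ∧ dy; curl F = (2*x + 2*z - 1, -y + z, -z)

d omega = sum_{i<j} (∂f_j/∂x_i - ∂f_i/∂x_j) dx_i ∧ dx_j. Under the identification (dy ∧ dz, dz ∧ dx, dx ∧ dy) ↔ (e_x, e_y, e_z), the coefficients are exactly the components of curl F. Compute:
  ∂R/∂y - ∂Q/∂z = (2*x) - (1 - 2*z) = 2*x + 2*z - 1
  ∂P/∂z - ∂R/∂x = (y) - (2*y - z) = -y + z
  ∂Q/∂x - ∂P/∂y = (0) - (z) = -z.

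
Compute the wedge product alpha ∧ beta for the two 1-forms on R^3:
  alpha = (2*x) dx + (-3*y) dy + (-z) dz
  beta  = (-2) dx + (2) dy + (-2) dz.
alpha ∧ beta = (4*x - 6*y) dx ∧ dy + (-4*x - 2*z) dx ∧ dz + (6*y + 2*z) dy ∧ dz

Distribute the wedge, using dx_i ∧ dx_j = -dx_j ∧ dx_i and dx_i ∧ dx_i = 0. For each pair (i, j) with i < j, the coefficient of dx_i ∧ dx_j in alpha ∧ beta is (alpha_i * beta_j - alpha_j * beta_i). Collecting: alpha ∧ beta = (4*x - 6*y) dx ∧ dy + (-4*x - 2*z) dx ∧ dz + (6*y + 2*z) dy ∧ dz.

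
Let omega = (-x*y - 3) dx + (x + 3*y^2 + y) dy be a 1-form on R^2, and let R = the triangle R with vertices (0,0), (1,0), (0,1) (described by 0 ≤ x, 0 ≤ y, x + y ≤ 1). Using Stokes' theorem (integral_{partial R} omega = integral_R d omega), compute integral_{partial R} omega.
integral_(partial R) omega = 2/3

Stokes: integral_partial_R omega = integral_R d omega with d omega = (∂Q/∂x - ∂P/∂y) dx ∧ dy.
  ∂Q/∂x = 1
  ∂P/∂y = -x
  integrand = ∂Q/∂x - ∂P/∂y = x + 1.
Integrating over R: integral_0^1 integral_0^{1-x} (x + 1) dy dx = 2/3.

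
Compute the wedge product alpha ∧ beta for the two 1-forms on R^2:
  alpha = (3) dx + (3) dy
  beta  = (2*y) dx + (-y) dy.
alpha ∧ beta = (-9*y) dx ∧ dy

Distribute the wedge, using dx_i ∧ dx_j = -dx_j ∧ dx_i and dx_i ∧ dx_i = 0. For each pair (i, j) with i < j, the coefficient of dx_i ∧ dx_j in alpha ∧ beta is (alpha_i * beta_j - alpha_j * beta_i). Collecting: alpha ∧ beta = (-9*y) dx ∧ dy.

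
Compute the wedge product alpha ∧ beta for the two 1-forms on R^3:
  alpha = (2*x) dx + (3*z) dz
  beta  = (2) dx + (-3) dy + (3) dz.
alpha ∧ beta = (-6*x) dx ∧ dy + (6*x - 6*z) dx ∧ dz + (9*z) dy ∧ dz

Distribute the wedge, using dx_i ∧ dx_j = -dx_j ∧ dx_i and dx_i ∧ dx_i = 0. For each pair (i, j) with i < j, the coefficient of dx_i ∧ dx_j in alpha ∧ beta is (alpha_i * beta_j - alpha_j * beta_i). Collecting: alpha ∧ beta = (-6*x) dx ∧ dy + (6*x - 6*z) dx ∧ dz + (9*z) dy ∧ dz.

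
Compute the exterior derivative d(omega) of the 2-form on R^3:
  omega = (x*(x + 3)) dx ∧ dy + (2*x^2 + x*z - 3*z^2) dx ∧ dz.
d(omega) = 0

For a 2-form omega = sum_{i<j} g_{ij} dx_i ∧ dx_j, the exterior derivative is
  d(omega) = sum_{i<j} d(g_{ij}) ∧ dx_i ∧ dx_j = sum_{i<j, k} (∂g_{ij}/∂x_k) dx_k ∧ dx_i ∧ dx_j.
Expand each term, using dx_k ∧ dx_i ∧ dx_j = sgn(permutation) dx_{(a)} ∧ dx_{(b)} ∧ dx_{(c)} with (a < b < c) sorted:

Collecting like 3-forms: d(omega) = 0.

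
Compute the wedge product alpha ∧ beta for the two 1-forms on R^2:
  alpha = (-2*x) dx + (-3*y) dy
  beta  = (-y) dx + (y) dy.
alpha ∧ beta = (-y*(2*x + 3*y)) dx ∧ dy

Distribute the wedge, using dx_i ∧ dx_j = -dx_j ∧ dx_i and dx_i ∧ dx_i = 0. For each pair (i, j) with i < j, the coefficient of dx_i ∧ dx_j in alpha ∧ beta is (alpha_i * beta_j - alpha_j * beta_i). Collecting: alpha ∧ beta = (-y*(2*x + 3*y)) dx ∧ dy.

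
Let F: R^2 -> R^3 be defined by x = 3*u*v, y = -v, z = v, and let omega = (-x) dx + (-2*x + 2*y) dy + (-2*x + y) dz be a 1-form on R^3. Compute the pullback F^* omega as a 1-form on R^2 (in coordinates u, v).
F^* omega = (-9*u*v^2) du + (v*(1 - 9*u^2)) dv

Using F^*(f dg) = (f ∘ F) d(g ∘ F), substitute each coordinate x_i by F_i(u, v) in f_i, and replace dx_i by d F_i = (∂F_i/∂u) du + (∂F_i/∂v) dv.
  For the x component: f_1(F) = -3*u*v; d F_1 = (3*v) du + (3*u) dv
  For the y component: f_2(F) = 2*v*(-3*u - 1); d F_2 = (0) du + (-1) dv
  For the z component: f_3(F) = v*(-6*u - 1); d F_3 = (0) du + (1) dv
Combining and collecting du, dv coefficients:
  coeff of du: -9*u*v^2
  coeff of dv: v*(1 - 9*u^2)
F^* omega = (-9*u*v^2) du + (v*(1 - 9*u^2)) dv.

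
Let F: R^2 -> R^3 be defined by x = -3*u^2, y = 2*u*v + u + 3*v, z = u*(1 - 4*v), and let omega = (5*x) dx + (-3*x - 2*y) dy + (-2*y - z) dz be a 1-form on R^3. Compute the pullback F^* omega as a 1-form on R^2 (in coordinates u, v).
F^* omega = (90*u^3 + 18*u^2*v + 9*u^2 - 8*u*v^2 + 4*u*v - 5*u + 12*v^2 - 12*v) du + (18*u^3 - 8*u^2*v + 35*u^2 - 6*u - 18*v) dv

Using F^*(f dg) = (f ∘ F) d(g ∘ F), substitute each coordinate x_i by F_i(u, v) in f_i, and replace dx_i by d F_i = (∂F_i/∂u) du + (∂F_i/∂v) dv.
  For the x component: f_1(F) = -15*u^2; d F_1 = (-6*u) du + (0) dv
  For the y component: f_2(F) = 9*u^2 - 4*u*v - 2*u - 6*v; d F_2 = (2*v + 1) du + (2*u + 3) dv
  For the z component: f_3(F) = -3*u - 6*v; d F_3 = (1 - 4*v) du + (-4*u) dv
Combining and collecting du, dv coefficients:
  coeff of du: 90*u^3 + 18*u^2*v + 9*u^2 - 8*u*v^2 + 4*u*v - 5*u + 12*v^2 - 12*v
  coeff of dv: 18*u^3 - 8*u^2*v + 35*u^2 - 6*u - 18*v
F^* omega = (90*u^3 + 18*u^2*v + 9*u^2 - 8*u*v^2 + 4*u*v - 5*u + 12*v^2 - 12*v) du + (18*u^3 - 8*u^2*v + 35*u^2 - 6*u - 18*v) dv.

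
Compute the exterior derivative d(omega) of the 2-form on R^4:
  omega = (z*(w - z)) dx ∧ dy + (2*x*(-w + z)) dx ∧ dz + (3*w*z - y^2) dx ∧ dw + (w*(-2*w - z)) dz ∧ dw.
d(omega) = (w - 2*z) dx ∧ dy ∧ dz + (2*y + z) dx ∧ dy ∧ dw + (-3*w - 2*x) dx ∧ dz ∧ dw

For a 2-form omega = sum_{i<j} g_{ij} dx_i ∧ dx_j, the exterior derivative is
  d(omega) = sum_{i<j} d(g_{ij}) ∧ dx_i ∧ dx_j = sum_{i<j, k} (∂g_{ij}/∂x_k) dx_k ∧ dx_i ∧ dx_j.
Expand each term, using dx_k ∧ dx_i ∧ dx_j = sgn(permutation) dx_{(a)} ∧ dx_{(b)} ∧ dx_{(c)} with (a < b < c) sorted:
  d(z*(w - z)) includes (∂/∂z)(z*(w - z)) dz = (w - 2*z) dz, which multiplied by dx ∧ dy gives (w - 2*z) dx ∧ dy ∧ dz
  d(z*(w - z)) includes (∂/∂w)(z*(w - z)) dw = (z) dw, which multiplied by dx ∧ dy gives (z) dx ∧ dy ∧ dw
  d(2*x*(-w + z)) includes (∂/∂w)(2*x*(-w + z)) dw = (-2*x) dw, which multiplied by dx ∧ dz gives (-2*x) dx ∧ dz ∧ dw
  d(3*w*z - y^2) includes (∂/∂y)(3*w*z - y^2) dy = (-2*y) dy, which multiplied by dx ∧ dw gives (2*y) dx ∧ dy ∧ dw
  d(3*w*z - y^2) includes (∂/∂z)(3*w*z - y^2) dz = (3*w) dz, which multiplied by dx ∧ dw gives (-3*w) dx ∧ dz ∧ dw
Collecting like 3-forms: d(omega) = (w - 2*z) dx ∧ dy ∧ dz + (2*y + z) dx ∧ dy ∧ dw + (-3*w - 2*x) dx ∧ dz ∧ dw.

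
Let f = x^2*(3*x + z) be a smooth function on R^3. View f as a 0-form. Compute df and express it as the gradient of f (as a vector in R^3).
df = (x*(9*x + 2*z)) dx + (0) dy + (x^2) dz; grad f = (x*(9*x + 2*z), 0, x^2)

For a 0-form f, d f = (∂f/∂x) dx + (∂f/∂y) dy + (∂f/∂z) dz. The components of the vector representation are exactly the entries of grad f in Cartesian coordinates:
  ∂f/∂x = x*(9*x + 2*z)
  ∂f/∂y = 0
  ∂f/∂z = x^2.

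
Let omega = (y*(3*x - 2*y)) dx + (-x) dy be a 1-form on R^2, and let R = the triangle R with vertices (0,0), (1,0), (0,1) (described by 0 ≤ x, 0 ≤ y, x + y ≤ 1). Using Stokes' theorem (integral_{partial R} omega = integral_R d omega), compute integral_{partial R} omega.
integral_(partial R) omega = -1/3

Stokes: integral_partial_R omega = integral_R d omega with d omega = (∂Q/∂x - ∂P/∂y) dx ∧ dy.
  ∂Q/∂x = -1
  ∂P/∂y = 3*x - 4*y
  integrand = ∂Q/∂x - ∂P/∂y = -3*x + 4*y - 1.
Integrating over R: integral_0^1 integral_0^{1-x} (-3*x + 4*y - 1) dy dx = -1/3.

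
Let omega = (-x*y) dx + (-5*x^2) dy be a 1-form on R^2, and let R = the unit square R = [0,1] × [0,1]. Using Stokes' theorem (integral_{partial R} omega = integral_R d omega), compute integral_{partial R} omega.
integral_(partial R) omega = -9/2

Stokes: integral_partial_R omega = integral_R d omega with d omega = (∂Q/∂x - ∂P/∂y) dx ∧ dy.
  ∂Q/∂x = -10*x
  ∂P/∂y = -x
  integrand = ∂Q/∂x - ∂P/∂y = -9*x.
Integrating over R: integral_0^1 integral_0^1 (-9*x) dx dy = -9/2.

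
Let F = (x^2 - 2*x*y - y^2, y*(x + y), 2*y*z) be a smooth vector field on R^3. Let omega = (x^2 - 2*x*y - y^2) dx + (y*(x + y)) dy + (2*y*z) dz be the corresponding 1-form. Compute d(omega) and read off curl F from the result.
d(omega) = (2*z) dy ∧ dz + (0) dz ∧ dx + (2*x + 3*y) dx ∧ dy; curl F = (2*z, 0, 2*x + 3*y)

d omega = sum_{i<j} (∂f_j/∂x_i - ∂f_i/∂x_j) dx_i ∧ dx_j. Under the identification (dy ∧ dz, dz ∧ dx, dx ∧ dy) ↔ (e_x, e_y, e_z), the coefficients are exactly the components of curl F. Compute:
  ∂R/∂y - ∂Q/∂z = (2*z) - (0) = 2*z
  ∂P/∂z - ∂R/∂x = (0) - (0) = 0
  ∂Q/∂x - ∂P/∂y = (y) - (-2*x - 2*y) = 2*x + 3*y.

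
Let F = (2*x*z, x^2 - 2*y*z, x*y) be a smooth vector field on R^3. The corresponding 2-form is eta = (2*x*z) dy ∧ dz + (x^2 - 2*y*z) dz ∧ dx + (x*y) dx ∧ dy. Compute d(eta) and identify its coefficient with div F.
d(eta) = (0) dx ∧ dy ∧ dz; div F = 0

For a 2-form in R^3 of the form above, applying d gives a 3-form with coefficient ∂P/∂x + ∂Q/∂y + ∂R/∂z:
  ∂P/∂x = 2*z
  ∂Q/∂y = -2*z
  ∂R/∂z = 0
Sum = 0, which is exactly div F.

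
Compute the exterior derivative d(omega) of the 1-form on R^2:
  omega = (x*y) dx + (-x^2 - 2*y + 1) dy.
d(omega) = (-3*x) dx ∧ dy

For a 1-form omega = sum_i f_i dx_i, the exterior derivative is
  d(omega) = sum_{i < j} (∂f_j/∂x_i - ∂f_i/∂x_j) dx_i ∧ dx_j.
  coefficient of dx ∧ dy: ∂f_2/∂x - ∂f_1/∂y = ∂(-x^2 - 2*y + 1)/∂x - ∂(x*y)/∂y = -3*x
Assembling: d(omega) = (-3*x) dx ∧ dy.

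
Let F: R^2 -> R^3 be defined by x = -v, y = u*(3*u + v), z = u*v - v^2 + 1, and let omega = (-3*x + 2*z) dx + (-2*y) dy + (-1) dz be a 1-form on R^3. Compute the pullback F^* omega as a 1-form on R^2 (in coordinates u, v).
F^* omega = (-36*u^3 - 18*u^2*v - 2*u*v^2 - v) du + (-6*u^3 - 2*u^2*v - 2*u*v - u + 2*v^2 - v - 2) dv

Using F^*(f dg) = (f ∘ F) d(g ∘ F), substitute each coordinate x_i by F_i(u, v) in f_i, and replace dx_i by d F_i = (∂F_i/∂u) du + (∂F_i/∂v) dv.
  For the x component: f_1(F) = 2*u*v - 2*v^2 + 3*v + 2; d F_1 = (0) du + (-1) dv
  For the y component: f_2(F) = 2*u*(-3*u - v); d F_2 = (6*u + v) du + (u) dv
  For the z component: f_3(F) = -1; d F_3 = (v) du + (u - 2*v) dv
Combining and collecting du, dv coefficients:
  coeff of du: -36*u^3 - 18*u^2*v - 2*u*v^2 - v
  coeff of dv: -6*u^3 - 2*u^2*v - 2*u*v - u + 2*v^2 - v - 2
F^* omega = (-36*u^3 - 18*u^2*v - 2*u*v^2 - v) du + (-6*u^3 - 2*u^2*v - 2*u*v - u + 2*v^2 - v - 2) dv.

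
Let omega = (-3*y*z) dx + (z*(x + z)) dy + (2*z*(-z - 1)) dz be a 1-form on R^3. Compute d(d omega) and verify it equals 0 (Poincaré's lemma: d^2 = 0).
d(d omega) = 0

Step 1: d omega = sum_{i<j} (∂f_j/∂x_i - ∂f_i/∂x_j) dx_i ∧ dx_j:
  coeff of dx ∧ dy: 4*z
  coeff of dx ∧ dz: 3*y
  coeff of dy ∧ dz: -x - 2*z
Step 2: Apply d again to each 2-form coefficient. The only possible 3-form in R^3 is dx ∧ dy ∧ dz, with coefficient
  ∂(coeff of dy∧dz)/∂x - ∂(coeff of dx∧dz)/∂y + ∂(coeff of dx∧dy)/∂z
  = ∂/∂x (-x - 2*z) - ∂/∂y (3*y) + ∂/∂z (4*z).
Each of these terms simplifies to sums of mixed partials that cancel in pairs. The result is 0 (by equality of mixed partials for smooth functions — Schwarz / Clairaut).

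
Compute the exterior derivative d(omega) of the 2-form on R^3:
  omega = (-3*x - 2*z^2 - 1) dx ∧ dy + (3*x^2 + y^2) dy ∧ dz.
d(omega) = (6*x - 4*z) dx ∧ dy ∧ dz

For a 2-form omega = sum_{i<j} g_{ij} dx_i ∧ dx_j, the exterior derivative is
  d(omega) = sum_{i<j} d(g_{ij}) ∧ dx_i ∧ dx_j = sum_{i<j, k} (∂g_{ij}/∂x_k) dx_k ∧ dx_i ∧ dx_j.
Expand each term, using dx_k ∧ dx_i ∧ dx_j = sgn(permutation) dx_{(a)} ∧ dx_{(b)} ∧ dx_{(c)} with (a < b < c) sorted:
  d(-3*x - 2*z^2 - 1) includes (∂/∂z)(-3*x - 2*z^2 - 1) dz = (-4*z) dz, which multiplied by dx ∧ dy gives (-4*z) dx ∧ dy ∧ dz
  d(3*x^2 + y^2) includes (∂/∂x)(3*x^2 + y^2) dx = (6*x) dx, which multiplied by dy ∧ dz gives (6*x) dx ∧ dy ∧ dz
Collecting like 3-forms: d(omega) = (6*x - 4*z) dx ∧ dy ∧ dz.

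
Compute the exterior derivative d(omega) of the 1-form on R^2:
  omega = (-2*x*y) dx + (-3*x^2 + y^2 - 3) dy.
d(omega) = (-4*x) dx ∧ dy

For a 1-form omega = sum_i f_i dx_i, the exterior derivative is
  d(omega) = sum_{i < j} (∂f_j/∂x_i - ∂f_i/∂x_j) dx_i ∧ dx_j.
  coefficient of dx ∧ dy: ∂f_2/∂x - ∂f_1/∂y = ∂(-3*x^2 + y^2 - 3)/∂x - ∂(-2*x*y)/∂y = -4*x
Assembling: d(omega) = (-4*x) dx ∧ dy.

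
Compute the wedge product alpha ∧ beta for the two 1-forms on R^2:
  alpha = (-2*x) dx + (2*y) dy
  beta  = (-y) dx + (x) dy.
alpha ∧ beta = (-2*x^2 + 2*y^2) dx ∧ dy

Distribute the wedge, using dx_i ∧ dx_j = -dx_j ∧ dx_i and dx_i ∧ dx_i = 0. For each pair (i, j) with i < j, the coefficient of dx_i ∧ dx_j in alpha ∧ beta is (alpha_i * beta_j - alpha_j * beta_i). Collecting: alpha ∧ beta = (-2*x^2 + 2*y^2) dx ∧ dy.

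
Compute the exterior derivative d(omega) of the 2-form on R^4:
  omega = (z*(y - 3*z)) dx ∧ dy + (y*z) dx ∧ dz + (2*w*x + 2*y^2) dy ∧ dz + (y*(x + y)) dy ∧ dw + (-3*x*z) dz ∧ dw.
d(omega) = (2*w + y - 7*z) dx ∧ dy ∧ dz + (2*x) dy ∧ dz ∧ dw + (y) dx ∧ dy ∧ dw + (-3*z) dx ∧ dz ∧ dw

For a 2-form omega = sum_{i<j} g_{ij} dx_i ∧ dx_j, the exterior derivative is
  d(omega) = sum_{i<j} d(g_{ij}) ∧ dx_i ∧ dx_j = sum_{i<j, k} (∂g_{ij}/∂x_k) dx_k ∧ dx_i ∧ dx_j.
Expand each term, using dx_k ∧ dx_i ∧ dx_j = sgn(permutation) dx_{(a)} ∧ dx_{(b)} ∧ dx_{(c)} with (a < b < c) sorted:
  d(z*(y - 3*z)) includes (∂/∂z)(z*(y - 3*z)) dz = (y - 6*z) dz, which multiplied by dx ∧ dy gives (y - 6*z) dx ∧ dy ∧ dz
  d(y*z) includes (∂/∂y)(y*z) dy = (z) dy, which multiplied by dx ∧ dz gives (-z) dx ∧ dy ∧ dz
  d(2*w*x + 2*y^2) includes (∂/∂x)(2*w*x + 2*y^2) dx = (2*w) dx, which multiplied by dy ∧ dz gives (2*w) dx ∧ dy ∧ dz
  d(2*w*x + 2*y^2) includes (∂/∂w)(2*w*x + 2*y^2) dw = (2*x) dw, which multiplied by dy ∧ dz gives (2*x) dy ∧ dz ∧ dw
  d(y*(x + y)) includes (∂/∂x)(y*(x + y)) dx = (y) dx, which multiplied by dy ∧ dw gives (y) dx ∧ dy ∧ dw
  d(-3*x*z) includes (∂/∂x)(-3*x*z) dx = (-3*z) dx, which multiplied by dz ∧ dw gives (-3*z) dx ∧ dz ∧ dw
Collecting like 3-forms: d(omega) = (2*w + y - 7*z) dx ∧ dy ∧ dz + (2*x) dy ∧ dz ∧ dw + (y) dx ∧ dy ∧ dw + (-3*z) dx ∧ dz ∧ dw.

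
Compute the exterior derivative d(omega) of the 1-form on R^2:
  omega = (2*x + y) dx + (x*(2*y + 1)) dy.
d(omega) = (2*y) dx ∧ dy

For a 1-form omega = sum_i f_i dx_i, the exterior derivative is
  d(omega) = sum_{i < j} (∂f_j/∂x_i - ∂f_i/∂x_j) dx_i ∧ dx_j.
  coefficient of dx ∧ dy: ∂f_2/∂x - ∂f_1/∂y = ∂(x*(2*y + 1))/∂x - ∂(2*x + y)/∂y = 2*y
Assembling: d(omega) = (2*y) dx ∧ dy.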